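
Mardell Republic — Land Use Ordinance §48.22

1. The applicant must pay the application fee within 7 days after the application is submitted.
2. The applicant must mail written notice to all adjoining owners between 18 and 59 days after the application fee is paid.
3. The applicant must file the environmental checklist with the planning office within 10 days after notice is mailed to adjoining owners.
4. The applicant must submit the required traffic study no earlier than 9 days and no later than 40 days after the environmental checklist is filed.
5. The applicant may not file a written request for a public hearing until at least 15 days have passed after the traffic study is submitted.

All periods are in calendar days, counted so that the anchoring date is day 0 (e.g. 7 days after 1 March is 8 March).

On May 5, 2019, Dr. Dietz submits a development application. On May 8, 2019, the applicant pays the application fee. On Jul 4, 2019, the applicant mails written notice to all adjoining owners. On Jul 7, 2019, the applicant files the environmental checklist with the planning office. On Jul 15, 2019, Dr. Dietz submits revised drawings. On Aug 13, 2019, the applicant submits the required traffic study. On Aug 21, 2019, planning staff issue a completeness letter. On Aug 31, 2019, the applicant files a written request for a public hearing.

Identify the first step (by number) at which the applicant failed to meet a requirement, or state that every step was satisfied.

None — every step was satisfied

Step 1: 7 days after May 5, 2019 (when the application is submitted) is May 12, 2019; May 8, 2019 is within that limit.
Step 2: the window is 18–59 days after May 8, 2019 (when the application fee is paid), so May 26, 2019 through Jul 6, 2019; Jul 4, 2019 falls inside that range.
Step 3: 10 days after Jul 4, 2019 (when notice is mailed to adjoining owners) is Jul 14, 2019; Jul 7, 2019 is within that limit.
Step 4: the window is 9–40 days after Jul 7, 2019 (when the environmental checklist is filed), so Jul 16, 2019 through Aug 16, 2019; done Aug 13, 2019 — within the window.
Step 5: the earliest permitted date is 15 days after Aug 13, 2019 (when the traffic study is submitted), i.e. Aug 28, 2019; Aug 31, 2019 is on or after that date.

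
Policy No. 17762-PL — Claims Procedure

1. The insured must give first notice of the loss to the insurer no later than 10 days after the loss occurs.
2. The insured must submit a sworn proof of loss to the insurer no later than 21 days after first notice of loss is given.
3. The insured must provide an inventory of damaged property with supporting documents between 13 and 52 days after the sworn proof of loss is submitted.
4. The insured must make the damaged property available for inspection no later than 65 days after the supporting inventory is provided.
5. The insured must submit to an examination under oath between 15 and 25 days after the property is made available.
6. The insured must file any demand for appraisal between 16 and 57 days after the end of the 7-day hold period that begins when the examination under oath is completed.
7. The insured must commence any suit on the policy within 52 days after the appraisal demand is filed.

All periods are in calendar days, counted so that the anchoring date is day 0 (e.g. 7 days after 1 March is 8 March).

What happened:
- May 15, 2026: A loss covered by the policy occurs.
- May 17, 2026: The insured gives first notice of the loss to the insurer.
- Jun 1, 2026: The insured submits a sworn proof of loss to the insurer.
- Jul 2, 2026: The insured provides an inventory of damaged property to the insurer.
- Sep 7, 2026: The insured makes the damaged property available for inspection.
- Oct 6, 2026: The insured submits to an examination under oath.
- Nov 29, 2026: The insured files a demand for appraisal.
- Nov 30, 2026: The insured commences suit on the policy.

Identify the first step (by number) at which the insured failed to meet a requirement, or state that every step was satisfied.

Step 1: 10 days after May 15, 2026 (when the loss occurs) is May 25, 2026; May 17, 2026 is within that limit.
Step 2: 21 days after May 17, 2026 (when first notice of loss is given) is Jun 7, 2026; done Jun 1, 2026 — timely.
Step 3: the window is 13–52 days after Jun 1, 2026 (when the sworn proof of loss is submitted), so Jun 14, 2026 through Jul 23, 2026; done Jul 2, 2026 — within the window.
Step 4: 65 days after Jul 2, 2026 (when the supporting inventory is provided) is Sep 5, 2026; done Sep 7, 2026 — 2 days late.

Step 4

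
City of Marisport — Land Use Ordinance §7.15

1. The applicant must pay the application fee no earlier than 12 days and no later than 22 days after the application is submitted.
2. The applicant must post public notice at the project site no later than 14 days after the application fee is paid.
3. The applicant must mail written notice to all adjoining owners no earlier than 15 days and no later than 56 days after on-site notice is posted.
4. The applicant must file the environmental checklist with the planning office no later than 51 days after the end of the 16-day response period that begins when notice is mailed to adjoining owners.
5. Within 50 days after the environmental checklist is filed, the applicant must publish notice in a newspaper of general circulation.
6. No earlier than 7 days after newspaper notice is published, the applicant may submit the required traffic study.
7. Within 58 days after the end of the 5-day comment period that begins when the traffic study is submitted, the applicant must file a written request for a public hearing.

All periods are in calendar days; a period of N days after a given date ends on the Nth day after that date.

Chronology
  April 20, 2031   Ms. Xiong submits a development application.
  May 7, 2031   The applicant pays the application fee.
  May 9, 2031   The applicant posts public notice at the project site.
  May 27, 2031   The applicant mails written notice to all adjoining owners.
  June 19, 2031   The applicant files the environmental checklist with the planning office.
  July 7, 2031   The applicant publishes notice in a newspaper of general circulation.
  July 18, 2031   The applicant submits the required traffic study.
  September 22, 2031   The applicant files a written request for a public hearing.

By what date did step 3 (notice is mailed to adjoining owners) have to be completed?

Step 3 runs from May 9, 2031, when on-site notice is posted. The window is 15–56 days after May 9, 2031; it closes on July 4, 2031.

July 4, 2031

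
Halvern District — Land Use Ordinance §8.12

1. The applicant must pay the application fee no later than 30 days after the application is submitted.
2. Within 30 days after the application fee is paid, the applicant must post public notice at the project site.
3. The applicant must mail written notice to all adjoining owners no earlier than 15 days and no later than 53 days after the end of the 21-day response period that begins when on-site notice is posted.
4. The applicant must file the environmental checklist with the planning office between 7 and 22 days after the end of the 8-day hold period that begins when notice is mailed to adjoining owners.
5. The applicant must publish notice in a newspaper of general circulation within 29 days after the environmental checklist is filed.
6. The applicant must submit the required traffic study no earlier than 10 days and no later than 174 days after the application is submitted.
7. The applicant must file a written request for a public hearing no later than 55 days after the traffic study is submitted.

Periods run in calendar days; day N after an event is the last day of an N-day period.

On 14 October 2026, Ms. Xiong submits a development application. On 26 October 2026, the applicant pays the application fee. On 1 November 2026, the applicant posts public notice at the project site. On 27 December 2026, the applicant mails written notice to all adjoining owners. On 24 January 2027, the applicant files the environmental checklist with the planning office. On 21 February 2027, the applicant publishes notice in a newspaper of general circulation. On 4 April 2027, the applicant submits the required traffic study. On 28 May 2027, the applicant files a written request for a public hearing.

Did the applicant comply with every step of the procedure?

Yes

Step 1: 30 days after 14 October 2026 (when the application is submitted) is 13 November 2026; done 26 October 2026 — timely.
Step 2: 30 days after 26 October 2026 (when the application fee is paid) is 25 November 2026; 1 November 2026 is within that limit.
Step 3: the window is 15–53 days after 22 November 2026 (end of the 21-day response period, which began when on-site notice is posted on 1 November 2026), so 7 December 2026 through 14 January 2027; done 27 December 2026 — within the window.
Step 4: the window is 7–22 days after 4 January 2027 (end of the 8-day hold period, which began when notice is mailed to adjoining owners on 27 December 2026), so 11 January 2027 through 26 January 2027; done 24 January 2027 — within the window.
Step 5: 29 days after 24 January 2027 (when the environmental checklist is filed) is 22 February 2027; 21 February 2027 is within that limit.
Step 6: the window is 10–174 days after 14 October 2026 (when the application is submitted), so 24 October 2026 through 6 April 2027; 4 April 2027 falls inside that range.
Step 7: 55 days after 4 April 2027 (when the traffic study is submitted) is 29 May 2027; 28 May 2027 is within that limit.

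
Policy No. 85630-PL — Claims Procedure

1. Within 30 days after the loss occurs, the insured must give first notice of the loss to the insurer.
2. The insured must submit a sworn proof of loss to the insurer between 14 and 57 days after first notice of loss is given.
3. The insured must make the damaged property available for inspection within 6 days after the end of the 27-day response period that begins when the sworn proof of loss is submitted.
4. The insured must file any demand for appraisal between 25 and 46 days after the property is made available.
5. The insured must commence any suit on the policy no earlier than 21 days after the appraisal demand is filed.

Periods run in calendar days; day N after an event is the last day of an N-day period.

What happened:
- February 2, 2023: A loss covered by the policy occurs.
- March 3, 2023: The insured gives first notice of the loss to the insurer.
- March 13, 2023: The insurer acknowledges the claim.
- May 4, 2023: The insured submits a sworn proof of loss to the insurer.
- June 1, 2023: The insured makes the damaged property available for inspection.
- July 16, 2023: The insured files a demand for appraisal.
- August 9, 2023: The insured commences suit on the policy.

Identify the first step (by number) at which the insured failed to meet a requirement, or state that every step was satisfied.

Step 2

Step 1 — counting 30 days from February 2, 2023 (when the loss occurs) gives a deadline of March 4, 2023; completed March 3, 2023, before the deadline.
Step 2 — 14 and 57 days from March 3, 2023 (when first notice of loss is given) are March 17, 2023 and April 29, 2023 respectively; done May 4, 2023 — 5 days after the window closed.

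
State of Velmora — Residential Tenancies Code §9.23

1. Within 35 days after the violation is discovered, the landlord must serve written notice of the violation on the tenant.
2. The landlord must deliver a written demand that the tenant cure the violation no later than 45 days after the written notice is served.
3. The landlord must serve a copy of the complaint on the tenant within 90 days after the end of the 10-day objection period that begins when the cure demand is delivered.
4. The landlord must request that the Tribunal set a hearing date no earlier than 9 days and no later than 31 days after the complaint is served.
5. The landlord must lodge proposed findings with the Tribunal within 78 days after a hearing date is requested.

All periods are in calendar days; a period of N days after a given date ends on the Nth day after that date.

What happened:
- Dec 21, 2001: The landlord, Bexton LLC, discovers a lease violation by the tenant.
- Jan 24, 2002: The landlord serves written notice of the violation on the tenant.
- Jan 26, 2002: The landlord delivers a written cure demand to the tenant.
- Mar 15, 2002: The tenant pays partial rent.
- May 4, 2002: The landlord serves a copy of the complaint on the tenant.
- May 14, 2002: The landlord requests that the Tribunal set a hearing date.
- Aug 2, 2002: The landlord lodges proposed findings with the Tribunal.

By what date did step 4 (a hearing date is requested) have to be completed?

Jun 4, 2002

Step 4 runs from May 4, 2002, when the complaint is served. The window is 9–31 days after May 4, 2002; it closes on Jun 4, 2002.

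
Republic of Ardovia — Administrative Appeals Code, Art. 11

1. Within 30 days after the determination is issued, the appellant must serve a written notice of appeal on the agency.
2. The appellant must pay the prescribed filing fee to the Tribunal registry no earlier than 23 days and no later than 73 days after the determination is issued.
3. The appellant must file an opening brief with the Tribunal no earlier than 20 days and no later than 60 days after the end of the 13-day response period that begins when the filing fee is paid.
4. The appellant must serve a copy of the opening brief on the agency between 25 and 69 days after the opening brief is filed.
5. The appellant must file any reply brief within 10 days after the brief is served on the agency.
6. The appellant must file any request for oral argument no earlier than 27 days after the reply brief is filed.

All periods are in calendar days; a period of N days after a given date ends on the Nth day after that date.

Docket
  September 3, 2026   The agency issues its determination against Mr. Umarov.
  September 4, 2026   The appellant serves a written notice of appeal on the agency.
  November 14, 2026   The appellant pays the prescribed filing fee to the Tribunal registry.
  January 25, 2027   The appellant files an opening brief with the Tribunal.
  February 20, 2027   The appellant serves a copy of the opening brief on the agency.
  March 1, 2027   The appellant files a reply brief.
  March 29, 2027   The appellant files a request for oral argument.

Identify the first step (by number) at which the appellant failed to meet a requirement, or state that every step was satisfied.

Step 1: 30 days after September 3, 2026 (when the determination is issued) is October 3, 2026; September 4, 2026 is within that limit.
Step 2: the window is 23–73 days after September 3, 2026 (when the determination is issued), so September 26, 2026 through November 15, 2026; done November 14, 2026 — within the window.
Step 3: the window is 20–60 days after November 27, 2026 (end of the 13-day response period, which began when the filing fee is paid on November 14, 2026), so December 17, 2026 through January 26, 2027; done January 25, 2027 — within the window.
Step 4: the window is 25–69 days after January 25, 2027 (when the opening brief is filed), so February 19, 2027 through April 4, 2027; done February 20, 2027 — within the window.
Step 5: 10 days after February 20, 2027 (when the brief is served on the agency) is March 2, 2027; March 1, 2027 is within that limit.
Step 6: the earliest permitted date is 27 days after March 1, 2027 (when the reply brief is filed), i.e. March 28, 2027; March 29, 2027 is on or after that date.

None — every step was satisfied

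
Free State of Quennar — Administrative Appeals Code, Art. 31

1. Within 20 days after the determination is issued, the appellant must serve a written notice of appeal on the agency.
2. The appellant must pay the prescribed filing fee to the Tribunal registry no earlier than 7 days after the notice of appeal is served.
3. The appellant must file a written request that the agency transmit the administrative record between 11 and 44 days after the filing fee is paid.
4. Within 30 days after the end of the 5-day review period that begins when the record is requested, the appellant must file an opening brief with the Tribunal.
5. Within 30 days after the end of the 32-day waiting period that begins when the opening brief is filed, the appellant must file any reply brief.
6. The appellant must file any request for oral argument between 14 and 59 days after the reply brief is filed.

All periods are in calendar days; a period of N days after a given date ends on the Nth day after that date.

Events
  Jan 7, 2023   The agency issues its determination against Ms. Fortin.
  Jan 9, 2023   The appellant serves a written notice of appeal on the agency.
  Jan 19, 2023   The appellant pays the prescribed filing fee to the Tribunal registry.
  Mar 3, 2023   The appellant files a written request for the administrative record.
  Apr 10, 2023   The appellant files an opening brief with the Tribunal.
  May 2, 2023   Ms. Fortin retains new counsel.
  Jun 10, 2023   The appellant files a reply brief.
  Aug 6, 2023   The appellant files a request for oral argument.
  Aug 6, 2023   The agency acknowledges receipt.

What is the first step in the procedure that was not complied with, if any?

Step 1 — counting 20 days from Jan 7, 2023 (when the determination is issued) gives a deadline of Jan 27, 2023; Jan 9, 2023 is within that limit.
Step 2 — must wait 7 days from Jan 9, 2023 (when the notice of appeal is served), so not before Jan 16, 2023; Jan 19, 2023 is on or after that date.
Step 3 — 11 and 44 days from Jan 19, 2023 (when the filing fee is paid) are Jan 30, 2023 and Mar 4, 2023 respectively; done Mar 3, 2023, which is between those dates.
Step 4 — counting 30 days from Mar 8, 2023 (end of the 5-day review period, which began when the record is requested on Mar 3, 2023) gives a deadline of Apr 7, 2023; not done until Apr 10, 2023, 3 days after the deadline.

Step 4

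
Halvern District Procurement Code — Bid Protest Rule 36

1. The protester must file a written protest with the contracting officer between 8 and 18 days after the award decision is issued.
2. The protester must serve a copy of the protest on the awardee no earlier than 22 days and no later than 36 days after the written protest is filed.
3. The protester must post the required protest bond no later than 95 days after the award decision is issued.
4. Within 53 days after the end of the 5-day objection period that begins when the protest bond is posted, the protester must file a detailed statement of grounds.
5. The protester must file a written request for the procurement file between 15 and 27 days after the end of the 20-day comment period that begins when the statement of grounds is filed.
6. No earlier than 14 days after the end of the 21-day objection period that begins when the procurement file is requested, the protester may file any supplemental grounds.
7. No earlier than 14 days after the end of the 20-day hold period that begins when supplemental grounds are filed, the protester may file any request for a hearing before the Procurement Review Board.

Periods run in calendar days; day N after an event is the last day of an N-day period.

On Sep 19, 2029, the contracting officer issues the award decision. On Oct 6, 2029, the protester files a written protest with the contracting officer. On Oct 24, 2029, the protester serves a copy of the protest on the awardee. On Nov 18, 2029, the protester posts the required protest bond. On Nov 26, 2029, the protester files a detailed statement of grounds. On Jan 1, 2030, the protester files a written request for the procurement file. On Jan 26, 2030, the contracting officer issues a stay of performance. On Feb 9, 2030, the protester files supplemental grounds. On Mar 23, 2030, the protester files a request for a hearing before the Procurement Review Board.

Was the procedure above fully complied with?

(1) the permitted window runs from Sep 19, 2029 + 8 = Sep 27, 2029 to Sep 19, 2029 + 18 = Oct 7, 2029; done Oct 6, 2029 — within the window.
(2) the permitted window runs from Oct 6, 2029 + 22 = Oct 28, 2029 to Oct 6, 2029 + 36 = Nov 11, 2029; done Oct 24, 2029 — 4 days before the window opened.
No need to go further; step 2 was not satisfied.

No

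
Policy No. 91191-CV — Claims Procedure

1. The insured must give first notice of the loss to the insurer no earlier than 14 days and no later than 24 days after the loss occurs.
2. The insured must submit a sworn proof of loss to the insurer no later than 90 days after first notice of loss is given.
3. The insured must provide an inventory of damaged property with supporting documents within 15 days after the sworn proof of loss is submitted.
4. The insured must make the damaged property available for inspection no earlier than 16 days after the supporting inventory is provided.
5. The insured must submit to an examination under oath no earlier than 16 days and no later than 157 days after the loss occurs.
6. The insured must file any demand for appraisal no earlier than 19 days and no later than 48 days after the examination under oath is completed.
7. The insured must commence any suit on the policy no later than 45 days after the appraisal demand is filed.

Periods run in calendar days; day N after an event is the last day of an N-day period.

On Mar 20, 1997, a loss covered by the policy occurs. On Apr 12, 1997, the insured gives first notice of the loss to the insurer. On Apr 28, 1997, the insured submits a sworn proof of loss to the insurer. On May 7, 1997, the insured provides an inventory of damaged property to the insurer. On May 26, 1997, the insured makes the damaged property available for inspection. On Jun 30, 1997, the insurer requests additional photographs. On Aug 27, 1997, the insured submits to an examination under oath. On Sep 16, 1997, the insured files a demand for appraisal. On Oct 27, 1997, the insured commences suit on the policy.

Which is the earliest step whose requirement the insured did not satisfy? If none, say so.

Step 5

Step 1: the window is 14–24 days after Mar 20, 1997 (when the loss occurs), so Apr 3, 1997 through Apr 13, 1997; Apr 12, 1997 falls inside that range.
Step 2: 90 days after Apr 12, 1997 (when first notice of loss is given) is Jul 11, 1997; completed Apr 28, 1997, before the deadline.
Step 3: 15 days after Apr 28, 1997 (when the sworn proof of loss is submitted) is May 13, 1997; done May 7, 1997 — timely.
Step 4: the earliest permitted date is 16 days after May 7, 1997 (when the supporting inventory is provided), i.e. May 23, 1997; done May 26, 1997 — permitted.
Step 5: the window is 16–157 days after Mar 20, 1997 (when the loss occurs), so Apr 5, 1997 through Aug 24, 1997; Aug 27, 1997 is 3 days past the end of the window.
That is the first point of non-compliance.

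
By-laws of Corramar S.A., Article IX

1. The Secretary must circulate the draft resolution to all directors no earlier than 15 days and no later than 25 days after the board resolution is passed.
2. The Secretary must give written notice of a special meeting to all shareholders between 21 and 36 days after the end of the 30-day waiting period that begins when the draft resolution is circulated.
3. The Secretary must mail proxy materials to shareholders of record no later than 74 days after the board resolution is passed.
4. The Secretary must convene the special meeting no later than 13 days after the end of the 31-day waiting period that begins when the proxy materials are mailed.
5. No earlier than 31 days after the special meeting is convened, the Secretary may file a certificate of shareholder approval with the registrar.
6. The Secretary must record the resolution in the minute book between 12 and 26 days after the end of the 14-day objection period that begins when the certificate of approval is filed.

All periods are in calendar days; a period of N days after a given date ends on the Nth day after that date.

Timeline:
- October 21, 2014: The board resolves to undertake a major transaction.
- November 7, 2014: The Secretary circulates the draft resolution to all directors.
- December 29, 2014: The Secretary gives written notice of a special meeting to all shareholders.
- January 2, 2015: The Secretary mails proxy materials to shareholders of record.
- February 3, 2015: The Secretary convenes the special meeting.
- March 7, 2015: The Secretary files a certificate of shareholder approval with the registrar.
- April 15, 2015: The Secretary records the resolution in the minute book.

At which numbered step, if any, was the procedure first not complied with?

Step 1 — 15 and 25 days from October 21, 2014 (when the board resolution is passed) are November 5, 2014 and November 15, 2014 respectively; November 7, 2014 falls inside that range.
Step 2 — 21 and 36 days from December 7, 2014 (end of the 30-day waiting period, which began when the draft resolution is circulated on November 7, 2014) are December 28, 2014 and January 12, 2015 respectively; December 29, 2014 falls inside that range.
Step 3 — counting 74 days from October 21, 2014 (when the board resolution is passed) gives a deadline of January 3, 2015; January 2, 2015 is within that limit.
Step 4 — counting 13 days from February 2, 2015 (end of the 31-day waiting period, which began when the proxy materials are mailed on January 2, 2015) gives a deadline of February 15, 2015; completed February 3, 2015, before the deadline.
Step 5 — must wait 31 days from February 3, 2015 (when the special meeting is convened), so not before March 6, 2015; done March 7, 2015, after the minimum wait.
Step 6 — 12 and 26 days from March 21, 2015 (end of the 14-day objection period, which began when the certificate of approval is filed on March 7, 2015) are April 2, 2015 and April 16, 2015 respectively; done April 15, 2015, which is between those dates.

None — every step was satisfied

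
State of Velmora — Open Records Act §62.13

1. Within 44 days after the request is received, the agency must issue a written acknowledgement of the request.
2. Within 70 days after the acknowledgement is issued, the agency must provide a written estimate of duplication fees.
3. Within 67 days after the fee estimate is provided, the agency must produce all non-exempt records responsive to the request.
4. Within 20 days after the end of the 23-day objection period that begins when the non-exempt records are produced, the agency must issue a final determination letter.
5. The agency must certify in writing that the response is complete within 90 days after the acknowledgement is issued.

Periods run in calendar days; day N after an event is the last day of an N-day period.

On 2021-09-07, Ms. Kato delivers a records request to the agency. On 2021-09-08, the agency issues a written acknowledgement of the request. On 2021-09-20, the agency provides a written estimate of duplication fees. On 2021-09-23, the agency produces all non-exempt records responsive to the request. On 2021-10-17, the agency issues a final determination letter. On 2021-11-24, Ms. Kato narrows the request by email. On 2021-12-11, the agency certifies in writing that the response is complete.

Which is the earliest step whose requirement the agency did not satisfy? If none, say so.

Step 1: 44 days after 2021-09-07 (when the request is received) is 2021-10-21; completed 2021-09-08, before the deadline.
Step 2: 70 days after 2021-09-08 (when the acknowledgement is issued) is 2021-11-17; 2021-09-20 is within that limit.
Step 3: 67 days after 2021-09-20 (when the fee estimate is provided) is 2021-11-26; completed 2021-09-23, before the deadline.
Step 4: 20 days after 2021-10-16 (end of the 23-day objection period, which began when the non-exempt records are produced on 2021-09-23) is 2021-11-05; done 2021-10-17 — timely.
Step 5: 90 days after 2021-09-08 (when the acknowledgement is issued) is 2021-12-07; done 2021-12-11 — 4 days late.

Step 5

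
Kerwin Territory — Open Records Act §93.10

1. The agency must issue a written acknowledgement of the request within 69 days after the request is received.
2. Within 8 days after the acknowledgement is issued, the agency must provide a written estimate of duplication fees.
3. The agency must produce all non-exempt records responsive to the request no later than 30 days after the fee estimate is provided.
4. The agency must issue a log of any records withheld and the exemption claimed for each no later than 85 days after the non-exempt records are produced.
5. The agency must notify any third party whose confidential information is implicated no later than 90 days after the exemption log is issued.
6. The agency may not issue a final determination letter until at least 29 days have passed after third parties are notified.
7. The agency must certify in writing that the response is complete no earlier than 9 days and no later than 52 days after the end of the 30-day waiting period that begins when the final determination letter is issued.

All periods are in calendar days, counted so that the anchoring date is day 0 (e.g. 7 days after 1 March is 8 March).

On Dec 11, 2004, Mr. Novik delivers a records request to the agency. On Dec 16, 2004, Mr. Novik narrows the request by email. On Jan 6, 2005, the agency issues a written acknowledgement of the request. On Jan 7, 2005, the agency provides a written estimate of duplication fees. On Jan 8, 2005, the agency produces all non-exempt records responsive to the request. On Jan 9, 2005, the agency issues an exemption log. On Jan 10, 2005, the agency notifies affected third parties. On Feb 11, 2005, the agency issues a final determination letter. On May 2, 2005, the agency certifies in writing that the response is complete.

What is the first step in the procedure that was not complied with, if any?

None — every step was satisfied

(1) due by Dec 11, 2004 + 69 days = Feb 18, 2005; done Jan 6, 2005 — timely.
(2) due by Jan 6, 2005 + 8 days = Jan 14, 2005; Jan 7, 2005 is within that limit.
(3) due by Jan 7, 2005 + 30 days = Feb 6, 2005; completed Jan 8, 2005, before the deadline.
(4) due by Jan 8, 2005 + 85 days = Apr 3, 2005; completed Jan 9, 2005, before the deadline.
(5) due by Jan 9, 2005 + 90 days = Apr 9, 2005; completed Jan 10, 2005, before the deadline.
(6) permitted from Jan 10, 2005 + 29 days = Feb 8, 2005 onward; Feb 11, 2005 is on or after that date.
(7) the permitted window runs from Mar 13, 2005 + 9 = Mar 22, 2005 to Mar 13, 2005 + 52 = May 4, 2005; done May 2, 2005, which is between those dates.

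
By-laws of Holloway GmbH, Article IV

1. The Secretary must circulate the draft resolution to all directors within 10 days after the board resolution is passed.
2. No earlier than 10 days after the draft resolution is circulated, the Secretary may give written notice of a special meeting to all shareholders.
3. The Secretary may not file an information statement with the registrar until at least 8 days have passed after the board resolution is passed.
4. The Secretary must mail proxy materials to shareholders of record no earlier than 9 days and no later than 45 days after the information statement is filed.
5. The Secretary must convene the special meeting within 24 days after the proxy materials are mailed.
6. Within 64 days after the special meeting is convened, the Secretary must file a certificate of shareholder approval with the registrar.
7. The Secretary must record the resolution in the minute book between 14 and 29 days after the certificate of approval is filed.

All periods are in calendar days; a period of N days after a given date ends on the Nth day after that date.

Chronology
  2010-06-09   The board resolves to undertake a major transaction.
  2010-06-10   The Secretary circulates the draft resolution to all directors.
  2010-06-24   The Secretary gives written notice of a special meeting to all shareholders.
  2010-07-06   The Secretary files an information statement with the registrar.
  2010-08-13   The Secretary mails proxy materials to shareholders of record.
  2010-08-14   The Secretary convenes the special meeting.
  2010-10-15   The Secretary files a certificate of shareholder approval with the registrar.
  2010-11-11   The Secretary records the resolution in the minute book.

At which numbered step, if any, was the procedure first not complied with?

None — every step was satisfied

Step 1: 10 days after 2010-06-09 (when the board resolution is passed) is 2010-06-19; 2010-06-10 is within that limit.
Step 2: the earliest permitted date is 10 days after 2010-06-10 (when the draft resolution is circulated), i.e. 2010-06-20; done 2010-06-24, after the minimum wait.
Step 3: the earliest permitted date is 8 days after 2010-06-09 (when the board resolution is passed), i.e. 2010-06-17; done 2010-07-06 — permitted.
Step 4: the window is 9–45 days after 2010-07-06 (when the information statement is filed), so 2010-07-15 through 2010-08-20; done 2010-08-13, which is between those dates.
Step 5: 24 days after 2010-08-13 (when the proxy materials are mailed) is 2010-09-06; completed 2010-08-14, before the deadline.
Step 6: 64 days after 2010-08-14 (when the special meeting is convened) is 2010-10-17; done 2010-10-15 — timely.
Step 7: the window is 14–29 days after 2010-10-15 (when the certificate of approval is filed), so 2010-10-29 through 2010-11-13; done 2010-11-11, which is between those dates.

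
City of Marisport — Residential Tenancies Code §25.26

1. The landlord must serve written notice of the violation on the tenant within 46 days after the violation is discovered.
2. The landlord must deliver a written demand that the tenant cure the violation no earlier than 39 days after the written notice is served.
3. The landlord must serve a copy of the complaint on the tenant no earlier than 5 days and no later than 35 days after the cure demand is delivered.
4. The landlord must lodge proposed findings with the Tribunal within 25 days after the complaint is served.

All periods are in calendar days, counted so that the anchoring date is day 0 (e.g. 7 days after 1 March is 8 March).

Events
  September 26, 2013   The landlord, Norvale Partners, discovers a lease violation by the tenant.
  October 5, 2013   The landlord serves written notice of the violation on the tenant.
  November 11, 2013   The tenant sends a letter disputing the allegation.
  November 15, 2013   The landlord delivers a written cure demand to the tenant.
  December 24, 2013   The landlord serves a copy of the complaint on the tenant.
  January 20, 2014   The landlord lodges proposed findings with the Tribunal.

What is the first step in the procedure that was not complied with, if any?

Step 3

(1) due by September 26, 2013 + 46 days = November 11, 2013; October 5, 2013 is within that limit.
(2) permitted from October 5, 2013 + 39 days = November 13, 2013 onward; November 15, 2013 is on or after that date.
(3) the permitted window runs from November 15, 2013 + 5 = November 20, 2013 to November 15, 2013 + 35 = December 20, 2013; done December 24, 2013 — 4 days after the window closed.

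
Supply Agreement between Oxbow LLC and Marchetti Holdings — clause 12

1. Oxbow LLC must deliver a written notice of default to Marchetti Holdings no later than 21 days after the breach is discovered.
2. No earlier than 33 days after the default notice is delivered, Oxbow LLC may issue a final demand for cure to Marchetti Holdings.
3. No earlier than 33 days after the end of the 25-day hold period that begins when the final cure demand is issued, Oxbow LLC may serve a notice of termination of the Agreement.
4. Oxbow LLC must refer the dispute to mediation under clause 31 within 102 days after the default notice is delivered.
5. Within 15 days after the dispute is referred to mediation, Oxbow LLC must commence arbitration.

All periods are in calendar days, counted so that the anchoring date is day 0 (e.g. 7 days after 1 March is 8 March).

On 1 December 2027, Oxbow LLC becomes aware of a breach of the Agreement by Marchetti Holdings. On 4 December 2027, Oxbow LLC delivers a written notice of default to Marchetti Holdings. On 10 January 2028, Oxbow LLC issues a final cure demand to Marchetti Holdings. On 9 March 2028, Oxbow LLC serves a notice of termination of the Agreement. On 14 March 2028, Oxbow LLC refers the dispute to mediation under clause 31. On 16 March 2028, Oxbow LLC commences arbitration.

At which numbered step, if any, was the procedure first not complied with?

(1) due by 1 December 2027 + 21 days = 22 December 2027; done 4 December 2027 — timely.
(2) permitted from 4 December 2027 + 33 days = 6 January 2028 onward; done 10 January 2028, after the minimum wait.
(3) permitted from 4 February 2028 + 33 days = 8 March 2028 onward; 9 March 2028 is on or after that date.
(4) due by 4 December 2027 + 102 days = 15 March 2028; done 14 March 2028 — timely.
(5) due by 14 March 2028 + 15 days = 29 March 2028; done 16 March 2028 — timely.

None — every step was satisfied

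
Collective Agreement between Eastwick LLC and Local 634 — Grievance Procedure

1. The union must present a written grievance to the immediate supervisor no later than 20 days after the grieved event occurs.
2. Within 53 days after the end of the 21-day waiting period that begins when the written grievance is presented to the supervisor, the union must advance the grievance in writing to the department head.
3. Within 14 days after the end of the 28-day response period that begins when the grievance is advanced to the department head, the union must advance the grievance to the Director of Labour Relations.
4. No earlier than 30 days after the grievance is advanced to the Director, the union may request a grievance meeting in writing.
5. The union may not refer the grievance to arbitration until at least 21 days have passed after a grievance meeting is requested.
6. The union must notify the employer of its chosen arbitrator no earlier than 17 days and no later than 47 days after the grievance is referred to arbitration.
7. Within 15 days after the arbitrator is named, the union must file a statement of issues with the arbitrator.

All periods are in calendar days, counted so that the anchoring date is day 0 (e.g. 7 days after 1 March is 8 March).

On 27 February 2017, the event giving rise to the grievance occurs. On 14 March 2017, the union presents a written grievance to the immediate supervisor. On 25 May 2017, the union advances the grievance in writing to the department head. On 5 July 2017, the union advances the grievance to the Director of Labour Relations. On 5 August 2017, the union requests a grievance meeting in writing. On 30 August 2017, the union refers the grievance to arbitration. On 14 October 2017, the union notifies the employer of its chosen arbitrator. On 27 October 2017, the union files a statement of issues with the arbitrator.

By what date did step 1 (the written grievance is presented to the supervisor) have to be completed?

19 March 2017

Step 1 runs from 27 February 2017, when the grieved event occurs. 20 days after 27 February 2017 is 19 March 2017.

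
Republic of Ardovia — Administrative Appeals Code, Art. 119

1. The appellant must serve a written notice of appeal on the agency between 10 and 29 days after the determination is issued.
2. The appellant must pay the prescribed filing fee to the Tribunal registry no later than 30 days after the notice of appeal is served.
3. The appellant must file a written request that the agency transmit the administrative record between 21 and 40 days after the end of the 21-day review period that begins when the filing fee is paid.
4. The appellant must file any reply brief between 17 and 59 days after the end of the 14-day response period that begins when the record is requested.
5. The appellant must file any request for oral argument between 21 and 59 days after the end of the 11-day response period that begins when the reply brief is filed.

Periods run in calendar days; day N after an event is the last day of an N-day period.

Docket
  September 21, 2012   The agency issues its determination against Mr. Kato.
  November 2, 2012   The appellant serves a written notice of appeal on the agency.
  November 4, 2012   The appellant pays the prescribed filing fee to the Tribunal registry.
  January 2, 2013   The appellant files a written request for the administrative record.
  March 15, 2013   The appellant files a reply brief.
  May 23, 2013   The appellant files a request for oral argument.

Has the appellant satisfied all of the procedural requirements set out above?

Step 1: the window is 10–29 days after September 21, 2012 (when the determination is issued), so October 1, 2012 through October 20, 2012; done November 2, 2012 — 13 days after the window closed.
That is the first point of non-compliance.

No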